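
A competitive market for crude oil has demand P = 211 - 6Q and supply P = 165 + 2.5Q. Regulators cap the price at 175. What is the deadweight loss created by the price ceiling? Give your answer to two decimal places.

8.47

Free-market equilibrium: 211 - 6Q = 165 + 2.5Q gives Q* = 5.4118, P* = 178.5294.
At P = 175, sellers supply (175 - 165)/2.5 = 4 while buyers want more, so the quantity traded is 4 at price 175.
At Q = 4 the demand price is 187 and the supply price is 175. Deadweight loss is the triangle between the curves from 4 to 5.4118: (1/2)(187 - 175)(5.4118 - 4) = 8.4706.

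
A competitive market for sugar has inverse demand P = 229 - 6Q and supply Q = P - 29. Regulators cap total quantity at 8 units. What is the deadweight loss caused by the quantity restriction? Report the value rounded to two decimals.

1481.14

Rewriting supply in inverse form: P = 29 + Q.
Unrestricted equilibrium: Q* = (229 - 29)/(6 + 1) = 28.5714.
At Q = 8 the demand price is 229 - 6(8) = 181 and the supply price is 29 + (8) = 37.
Deadweight loss is the triangle between the curves from 8 to 28.5714: (1/2)(181 - 37)(28.5714 - 8) = 1481.1429.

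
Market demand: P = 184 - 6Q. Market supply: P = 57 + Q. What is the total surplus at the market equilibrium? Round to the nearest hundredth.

Equilibrium: 184 - 6Q = 57 + Q, so Q* = 18.1429 and P* = 75.1429.
CS = (1/2)(18.1429)(108.8571) = 987.4898 and PS = (1/2)(18.1429)(18.1429) = 164.5816, so total surplus = 1152.0714.

1152.07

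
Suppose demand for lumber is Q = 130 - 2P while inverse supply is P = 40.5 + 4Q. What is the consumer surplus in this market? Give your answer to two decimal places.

Rewriting demand in inverse form: P = 65 - 0.5Q.
Equilibrium: 65 - 0.5Q = 40.5 + 4Q, so Q* = 5.4444 and P* = 62.2778.
Consumer surplus is the triangle under demand above P*: (1/2)(5.4444)(65 - 62.2778) = (1/2)(5.4444)(2.7222) = 7.4105.

7.41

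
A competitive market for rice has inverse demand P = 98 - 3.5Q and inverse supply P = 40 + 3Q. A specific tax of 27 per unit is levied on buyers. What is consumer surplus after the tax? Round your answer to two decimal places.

39.80

Without the tax, 98 - 3.5Q = 40 + 3Q so Q* = 8.9231 and P* = 66.7692.
A tax on buyers shifts demand down by 27: (98 - 27) - 3.5Q = 40 + 3Q, so Q_t = 4.7692. Buyers pay P_b = 81.3077; sellers receive P_s = P_b - 27 = 54.3077.
CS = (1/2)(Q_t)(98 - P_b) = (1/2)(4.7692)(16.6923) = 39.8047.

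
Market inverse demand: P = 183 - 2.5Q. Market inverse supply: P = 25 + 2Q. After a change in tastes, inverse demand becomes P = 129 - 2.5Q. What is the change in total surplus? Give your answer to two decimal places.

Initial equilibrium: Q_0 = 35.1111, P_0 = 95.2222; CS_0 = (1/2)(35.1111)(87.7778) = 1540.9877, PS_0 = (1/2)(35.1111)(70.2222) = 1232.7901.
New equilibrium: 129 - 2.5Q = 25 + 2Q gives Q_1 = 23.1111, P_1 = 71.2222; CS_1 = 667.6543, PS_1 = 534.1235.
Change in total surplus = (667.6543 + 534.1235) - (1540.9877 + 1232.7901) = -1572.

-1572.00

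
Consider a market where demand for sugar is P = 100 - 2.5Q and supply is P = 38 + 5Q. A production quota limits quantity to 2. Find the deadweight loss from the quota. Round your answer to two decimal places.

Unrestricted equilibrium: Q* = (100 - 38)/(2.5 + 5) = 8.2667.
At Q = 2 the demand price is 100 - 2.5(2) = 95 and the supply price is 38 + 5(2) = 48.
Deadweight loss is the triangle between the curves from 2 to 8.2667: (1/2)(95 - 48)(8.2667 - 2) = 147.2667.

147.27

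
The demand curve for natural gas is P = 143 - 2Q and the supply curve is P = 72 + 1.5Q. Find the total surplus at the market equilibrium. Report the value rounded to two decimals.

Setting demand equal to supply, 71 = 3.5Q, so Q* = 20.2857 and P* = 102.4286.
Total surplus is the full triangle between the curves from 0 to Q*: (1/2)(20.2857)(143 - 72) = 720.1429.

720.14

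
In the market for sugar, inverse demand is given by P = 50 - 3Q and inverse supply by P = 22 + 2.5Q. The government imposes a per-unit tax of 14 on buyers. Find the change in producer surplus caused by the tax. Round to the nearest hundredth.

-24.30

Without the tax, 50 - 3Q = 22 + 2.5Q so Q* = 5.0909 and P* = 34.7273.
A tax on buyers shifts demand down by 14: (50 - 14) - 3Q = 22 + 2.5Q, so Q_t = 2.5455. Buyers pay P_b = 42.3636; sellers receive P_s = P_b - 14 = 28.3636.
PS falls from (1/2)(5.0909)(12.7273) = 32.3967 to (1/2)(2.5455)(6.3636) = 8.0992, a change of -24.2975.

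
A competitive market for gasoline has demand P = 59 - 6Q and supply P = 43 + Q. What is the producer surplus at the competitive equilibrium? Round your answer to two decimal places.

Equilibrium: 59 - 6Q = 43 + Q, so Q* = 2.2857 and P* = 45.2857.
The supply curve's price intercept is 43, so PS = (1/2)(Q*)(P* - 43) = (1/2)(2.2857)(2.2857) = 2.6122.

2.61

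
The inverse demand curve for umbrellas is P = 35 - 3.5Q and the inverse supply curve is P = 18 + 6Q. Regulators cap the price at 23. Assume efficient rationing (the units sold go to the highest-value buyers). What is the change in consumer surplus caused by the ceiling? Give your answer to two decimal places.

3.18

Free-market equilibrium: 35 - 3.5Q = 18 + 6Q gives Q* = 1.7895, P* = 28.7368.
At P = 23, sellers supply (23 - 18)/6 = 0.8333 while buyers want more, so the quantity traded is 0.8333 at price 23.
CS goes from (1/2)(1.7895)(6.2632) = 5.6039 to 8.7847 (computed as (35 - 23)(0.8333) - (1/2)(3.5)(0.8333)^2), a change of 3.1808.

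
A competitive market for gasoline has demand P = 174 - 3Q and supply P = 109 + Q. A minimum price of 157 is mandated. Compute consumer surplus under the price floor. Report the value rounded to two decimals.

48.17

Without the control, 174 - 3Q = 109 + Q so Q* = 16.25 and P* = 125.25.
At the floor price 157, quantity demanded is (174 - 157)/3 = 5.6667; demand is the short side, so Q = 5.6667 trades at P = 157.
CS is the triangle under demand above 157: (1/2)(5.6667)(174 - 157) = 48.1667.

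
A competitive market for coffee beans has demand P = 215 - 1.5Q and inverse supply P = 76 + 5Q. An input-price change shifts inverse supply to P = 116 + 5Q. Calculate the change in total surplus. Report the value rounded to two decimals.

Initial equilibrium: Q_0 = 21.3846, P_0 = 182.9231; CS_0 = (1/2)(21.3846)(32.0769) = 342.9763, PS_0 = (1/2)(21.3846)(106.9231) = 1143.2544.
New equilibrium: 215 - 1.5Q = 116 + 5Q gives Q_1 = 15.2308, P_1 = 192.1538; CS_1 = 173.9822, PS_1 = 579.9408.
Change in total surplus = (173.9822 + 579.9408) - (342.9763 + 1143.2544) = -732.3077.

-732.31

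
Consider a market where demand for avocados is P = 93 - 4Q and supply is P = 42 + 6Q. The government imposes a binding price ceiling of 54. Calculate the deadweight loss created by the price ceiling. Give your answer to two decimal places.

Without the control, 93 - 4Q = 42 + 6Q so Q* = 5.1 and P* = 72.6.
At the ceiling price 54, quantity supplied is (54 - 42)/6 = 2; supply is the short side, so Q = 2 trades at P = 54.
At Q = 2 the demand price is 85 and the supply price is 54. Deadweight loss is the triangle between the curves from 2 to 5.1: (1/2)(85 - 54)(5.1 - 2) = 48.05.

48.05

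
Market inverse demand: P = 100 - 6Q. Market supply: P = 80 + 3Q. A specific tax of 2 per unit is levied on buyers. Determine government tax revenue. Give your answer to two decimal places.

Without the tax, 100 - 6Q = 80 + 3Q so Q* = 2.2222 and P* = 86.6667.
With the tax, buyers' net willingness to pay falls by 2: (100 - 2) - 6Q = 80 + 3Q, so Q_t = 2. Buyers pay P_b = 88; sellers receive P_s = P_b - 2 = 86.
Revenue is the tax times quantity traded: 2 x 2 = 4.

4.00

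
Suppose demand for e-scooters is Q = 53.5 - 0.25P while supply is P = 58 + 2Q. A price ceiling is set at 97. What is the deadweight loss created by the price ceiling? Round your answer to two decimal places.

Rewriting demand in inverse form: P = 214 - 4Q.
Free-market equilibrium: 214 - 4Q = 58 + 2Q gives Q* = 26, P* = 110.
At the ceiling price 97, quantity supplied is (97 - 58)/2 = 19.5; supply is the short side, so Q = 19.5 trades at P = 97.
The lost-trades triangle has base Q* - 19.5 = 6.5 and height equal to the gap between the curves at Q = 19.5, which is 136 - 97 = 39. DWL = (1/2)(6.5)(39) = 126.75.

126.75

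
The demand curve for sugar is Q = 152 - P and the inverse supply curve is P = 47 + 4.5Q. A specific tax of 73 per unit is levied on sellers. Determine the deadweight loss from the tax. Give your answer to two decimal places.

Rewriting demand in inverse form: P = 152 - Q.
Without the tax, 152 - Q = 47 + 4.5Q so Q* = 19.0909 and P* = 132.9091.
A tax on sellers shifts supply up by 73: 152 - Q = 47 + 4.5Q + 73, so Q_t = 5.8182. Buyers pay P_b = 146.1818; sellers receive P_s = P_b - 73 = 73.1818.
The welfare triangle lost has base Q* - Q_t = 13.2727 and height t = 73, so DWL = (1/2)(13.2727)(73) = 484.4545.

484.45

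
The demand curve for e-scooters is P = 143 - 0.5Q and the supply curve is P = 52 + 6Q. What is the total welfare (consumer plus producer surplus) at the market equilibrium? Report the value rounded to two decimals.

637.00

Set 143 - 0.5Q = 52 + 6Q, which gives 91 = 6.5Q, so Q* = 14 and P* = 143 - 0.5(14) = 136.
CS = (1/2)(14)(7) = 49 and PS = (1/2)(14)(84) = 588, so total surplus = 637.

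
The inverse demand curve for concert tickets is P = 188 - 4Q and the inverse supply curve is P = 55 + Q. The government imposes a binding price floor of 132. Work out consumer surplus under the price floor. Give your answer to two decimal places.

Free-market equilibrium: 188 - 4Q = 55 + Q gives Q* = 26.6, P* = 81.6.
At the floor price 132, quantity demanded is (188 - 132)/4 = 14; demand is the short side, so Q = 14 trades at P = 132.
CS is the triangle under demand above 132: (1/2)(14)(188 - 132) = 392.

392.00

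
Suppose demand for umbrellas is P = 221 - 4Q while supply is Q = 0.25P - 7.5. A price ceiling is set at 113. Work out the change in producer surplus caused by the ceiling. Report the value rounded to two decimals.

Rewriting supply in inverse form: P = 30 + 4Q.
Without the control, 221 - 4Q = 30 + 4Q so Q* = 23.875 and P* = 125.5.
At the ceiling price 113, quantity supplied is (113 - 30)/4 = 20.75; supply is the short side, so Q = 20.75 trades at P = 113.
PS goes from (1/2)(23.875)(95.5) = 1140.0312 to 861.125 (computed as (113 - 30)(20.75) - (1/2)(4)(20.75)^2), a change of -278.9062.

-278.91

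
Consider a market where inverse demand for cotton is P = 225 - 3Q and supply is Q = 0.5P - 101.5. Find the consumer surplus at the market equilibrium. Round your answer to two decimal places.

29.04

Rewriting supply in inverse form: P = 203 + 2Q.
Set 225 - 3Q = 203 + 2Q, which gives 22 = 5Q, so Q* = 4.4 and P* = 225 - 3(4.4) = 211.8.
The demand choke price is 225, so CS = (1/2)(Q*)(225 - P*) = (1/2)(4.4)(13.2) = 29.04.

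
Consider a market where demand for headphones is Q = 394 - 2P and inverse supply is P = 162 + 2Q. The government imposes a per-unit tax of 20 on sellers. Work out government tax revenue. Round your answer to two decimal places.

Rewriting demand in inverse form: P = 197 - 0.5Q.
Pre-tax equilibrium: 197 - 0.5Q = 162 + 2Q gives Q* = 14, P* = 190.
A tax on sellers shifts supply up by 20: 197 - 0.5Q = 162 + 2Q + 20, so Q_t = 6. Buyers pay P_b = 194; sellers receive P_s = P_b - 20 = 174.
Tax revenue = t x Q_t = 20 x 6 = 120.

120.00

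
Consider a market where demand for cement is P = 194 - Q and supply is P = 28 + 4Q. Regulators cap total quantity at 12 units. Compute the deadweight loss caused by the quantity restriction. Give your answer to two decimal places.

Unrestricted equilibrium: Q* = (194 - 28)/(1 + 4) = 33.2.
At Q = 12 the demand price is 194 - (12) = 182 and the supply price is 28 + 4(12) = 76.
Deadweight loss is the triangle between the curves from 12 to 33.2: (1/2)(182 - 76)(33.2 - 12) = 1123.6.

1123.60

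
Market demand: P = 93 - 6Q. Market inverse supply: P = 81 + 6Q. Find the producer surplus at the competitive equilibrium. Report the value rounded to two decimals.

3.00

Set 93 - 6Q = 81 + 6Q, which gives 12 = 12Q, so Q* = 1 and P* = 93 - 6(1) = 87.
Producer surplus is the triangle above supply below P*: (1/2)(1)(87 - 81) = (1/2)(1)(6) = 3.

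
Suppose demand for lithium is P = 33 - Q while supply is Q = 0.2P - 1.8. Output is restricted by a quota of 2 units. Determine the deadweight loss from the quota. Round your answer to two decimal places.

12.00

Rewriting supply in inverse form: P = 9 + 5Q.
Unrestricted equilibrium: Q* = (33 - 9)/(1 + 5) = 4.
At Q = 2 the demand price is 33 - (2) = 31 and the supply price is 9 + 5(2) = 19.
Deadweight loss is the triangle between the curves from 2 to 4: (1/2)(31 - 19)(4 - 2) = 12.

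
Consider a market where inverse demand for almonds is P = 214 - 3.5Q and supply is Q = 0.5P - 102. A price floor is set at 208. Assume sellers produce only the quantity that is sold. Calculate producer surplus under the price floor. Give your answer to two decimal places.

Rewriting supply in inverse form: P = 204 + 2Q.
Without the control, 214 - 3.5Q = 204 + 2Q so Q* = 1.8182 and P* = 207.6364.
At the floor price 208, quantity demanded is (214 - 208)/3.5 = 1.7143; demand is the short side, so Q = 1.7143 trades at P = 208.
The supply price at Q = 1.7143 is 207.4286. PS is the trapezoid between 208 and supply over [0, 1.7143]: (1/2)[(208 - 204) + (208 - 207.4286)](1.7143) = 3.9184.

3.92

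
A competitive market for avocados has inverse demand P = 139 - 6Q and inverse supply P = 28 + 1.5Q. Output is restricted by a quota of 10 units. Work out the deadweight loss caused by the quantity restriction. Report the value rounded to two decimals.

86.40

Unrestricted equilibrium: Q* = (139 - 28)/(6 + 1.5) = 14.8.
At Q = 10 the demand price is 139 - 6(10) = 79 and the supply price is 28 + 1.5(10) = 43.
DWL = (1/2)(gap between curves at 10) x (Q* - 10) = (1/2)(36)(4.8) = 86.4.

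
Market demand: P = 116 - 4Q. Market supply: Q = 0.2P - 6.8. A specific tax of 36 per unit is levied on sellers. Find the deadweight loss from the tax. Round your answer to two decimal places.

72.00

Rewriting supply in inverse form: P = 34 + 5Q.
Pre-tax equilibrium: 116 - 4Q = 34 + 5Q gives Q* = 9.1111, P* = 79.5556.
A tax on sellers shifts supply up by 36: 116 - 4Q = 34 + 5Q + 36, so Q_t = 5.1111. Buyers pay P_b = 95.5556; sellers receive P_s = P_b - 36 = 59.5556.
The welfare triangle lost has base Q* - Q_t = 4 and height t = 36, so DWL = (1/2)(4)(36) = 72.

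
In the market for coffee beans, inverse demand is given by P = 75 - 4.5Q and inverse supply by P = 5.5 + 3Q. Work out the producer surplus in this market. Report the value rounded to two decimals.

128.81

Equilibrium: 75 - 4.5Q = 5.5 + 3Q, so Q* = 9.2667 and P* = 33.3.
PS is the area between P* and the supply curve from 0 to Q*: (1/2)(9.2667)(27.8) = 128.8067.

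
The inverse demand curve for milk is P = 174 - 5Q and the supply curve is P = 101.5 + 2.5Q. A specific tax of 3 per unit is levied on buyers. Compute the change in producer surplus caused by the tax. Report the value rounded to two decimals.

-9.47

Pre-tax equilibrium: 174 - 5Q = 101.5 + 2.5Q gives Q* = 9.6667, P* = 125.6667.
A tax on buyers shifts demand down by 3: (174 - 3) - 5Q = 101.5 + 2.5Q, so Q_t = 9.2667. Buyers pay P_b = 127.6667; sellers receive P_s = P_b - 3 = 124.6667.
PS falls from (1/2)(9.6667)(24.1667) = 116.8056 to (1/2)(9.2667)(23.1667) = 107.3389, a change of -9.4667.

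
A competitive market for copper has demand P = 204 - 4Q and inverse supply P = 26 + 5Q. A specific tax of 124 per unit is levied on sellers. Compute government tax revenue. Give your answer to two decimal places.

744.00

Without the tax, 204 - 4Q = 26 + 5Q so Q* = 19.7778 and P* = 124.8889.
With the tax, sellers need 124 more per unit: 204 - 4Q = 26 + 5Q + 124, so Q_t = 6. Buyers pay P_b = 180; sellers receive P_s = P_b - 124 = 56.
Revenue is the tax times quantity traded: 124 x 6 = 744.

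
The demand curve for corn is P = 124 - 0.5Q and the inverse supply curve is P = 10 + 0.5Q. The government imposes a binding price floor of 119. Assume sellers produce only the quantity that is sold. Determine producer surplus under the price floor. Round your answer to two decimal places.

1065.00

Free-market equilibrium: 124 - 0.5Q = 10 + 0.5Q gives Q* = 114, P* = 67.
At the floor price 119, quantity demanded is (124 - 119)/0.5 = 10; demand is the short side, so Q = 10 trades at P = 119.
The supply price at Q = 10 is 15. PS is the trapezoid between 119 and supply over [0, 10]: (1/2)[(119 - 10) + (119 - 15)](10) = 1065.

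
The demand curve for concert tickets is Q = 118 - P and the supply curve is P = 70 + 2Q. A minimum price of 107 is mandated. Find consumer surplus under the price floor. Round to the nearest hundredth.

60.50

Rewriting demand in inverse form: P = 118 - Q.
Without the control, 118 - Q = 70 + 2Q so Q* = 16 and P* = 102.
At P = 107, buyers demand (118 - 107)/1 = 11 while sellers would supply more, so the quantity traded is 11 at price 107.
CS is the triangle under demand above 107: (1/2)(11)(118 - 107) = 60.5.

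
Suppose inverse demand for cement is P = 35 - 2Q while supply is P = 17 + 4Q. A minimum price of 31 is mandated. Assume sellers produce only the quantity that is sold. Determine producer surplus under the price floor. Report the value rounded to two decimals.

20.00

Free-market equilibrium: 35 - 2Q = 17 + 4Q gives Q* = 3, P* = 29.
At P = 31, buyers demand (35 - 31)/2 = 2 while sellers would supply more, so the quantity traded is 2 at price 31.
The supply price at Q = 2 is 25. PS is the trapezoid between 31 and supply over [0, 2]: (1/2)[(31 - 17) + (31 - 25)](2) = 20.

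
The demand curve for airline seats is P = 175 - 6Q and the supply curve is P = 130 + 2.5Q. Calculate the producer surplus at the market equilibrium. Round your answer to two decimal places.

Set 175 - 6Q = 130 + 2.5Q, which gives 45 = 8.5Q, so Q* = 5.2941 and P* = 175 - 6(5.2941) = 143.2353.
The supply curve's price intercept is 130, so PS = (1/2)(Q*)(P* - 130) = (1/2)(5.2941)(13.2353) = 35.0346.

35.03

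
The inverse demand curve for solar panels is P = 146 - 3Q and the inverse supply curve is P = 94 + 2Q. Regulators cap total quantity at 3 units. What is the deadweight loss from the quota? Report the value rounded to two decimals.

136.90

Without the quota, 146 - 3Q = 94 + 2Q gives Q* = 10.4.
At Q = 3 the demand price is 146 - 3(3) = 137 and the supply price is 94 + 2(3) = 100.
DWL = (1/2)(gap between curves at 3) x (Q* - 3) = (1/2)(37)(7.4) = 136.9.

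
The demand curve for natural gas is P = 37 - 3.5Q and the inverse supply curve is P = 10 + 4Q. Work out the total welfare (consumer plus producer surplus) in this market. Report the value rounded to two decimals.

48.60

Setting demand equal to supply, 27 = 7.5Q, so Q* = 3.6 and P* = 24.4.
CS = (1/2)(3.6)(12.6) = 22.68 and PS = (1/2)(3.6)(14.4) = 25.92, so total surplus = 48.6.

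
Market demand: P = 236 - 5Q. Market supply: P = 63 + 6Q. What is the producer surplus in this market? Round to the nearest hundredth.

742.04

Set 236 - 5Q = 63 + 6Q, which gives 173 = 11Q, so Q* = 15.7273 and P* = 236 - 5(15.7273) = 157.3636.
PS is the area between P* and the supply curve from 0 to Q*: (1/2)(15.7273)(94.3636) = 742.0413.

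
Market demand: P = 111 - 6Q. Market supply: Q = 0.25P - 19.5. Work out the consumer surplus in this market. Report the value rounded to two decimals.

Rewriting supply in inverse form: P = 78 + 4Q.
Equilibrium: 111 - 6Q = 78 + 4Q, so Q* = 3.3 and P* = 91.2.
Consumer surplus is the triangle under demand above P*: (1/2)(3.3)(111 - 91.2) = (1/2)(3.3)(19.8) = 32.67.

32.67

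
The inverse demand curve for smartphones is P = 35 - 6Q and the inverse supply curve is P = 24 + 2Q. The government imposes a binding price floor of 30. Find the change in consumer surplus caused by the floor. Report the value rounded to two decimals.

-3.59

Without the control, 35 - 6Q = 24 + 2Q so Q* = 1.375 and P* = 26.75.
At the floor price 30, quantity demanded is (35 - 30)/6 = 0.8333; demand is the short side, so Q = 0.8333 trades at P = 30.
CS goes from (1/2)(1.375)(8.25) = 5.6719 to 2.0833 (computed as (35 - 30)(0.8333) - (1/2)(6)(0.8333)^2), a change of -3.5885.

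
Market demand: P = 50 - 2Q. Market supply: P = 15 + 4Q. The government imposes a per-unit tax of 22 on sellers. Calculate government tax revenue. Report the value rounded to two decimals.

47.67

Without the tax, 50 - 2Q = 15 + 4Q so Q* = 5.8333 and P* = 38.3333.
With the tax, sellers need 22 more per unit: 50 - 2Q = 15 + 4Q + 22, so Q_t = 2.1667. Buyers pay P_b = 45.6667; sellers receive P_s = P_b - 22 = 23.6667.
Revenue is the tax times quantity traded: 22 x 2.1667 = 47.6667.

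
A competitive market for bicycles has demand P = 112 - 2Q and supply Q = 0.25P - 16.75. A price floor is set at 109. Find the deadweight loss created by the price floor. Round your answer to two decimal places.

108.00

Rewriting supply in inverse form: P = 67 + 4Q.
Without the control, 112 - 2Q = 67 + 4Q so Q* = 7.5 and P* = 97.
At the floor price 109, quantity demanded is (112 - 109)/2 = 1.5; demand is the short side, so Q = 1.5 trades at P = 109.
The lost-trades triangle has base Q* - 1.5 = 6 and height equal to the gap between the curves at Q = 1.5, which is 109 - 73 = 36. DWL = (1/2)(6)(36) = 108.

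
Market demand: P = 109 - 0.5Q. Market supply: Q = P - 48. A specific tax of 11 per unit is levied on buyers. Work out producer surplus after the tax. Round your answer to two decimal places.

555.56

Rewriting supply in inverse form: P = 48 + Q.
Pre-tax equilibrium: 109 - 0.5Q = 48 + Q gives Q* = 40.6667, P* = 88.6667.
With the tax, buyers' net willingness to pay falls by 11: (109 - 11) - 0.5Q = 48 + Q, so Q_t = 33.3333. Buyers pay P_b = 92.3333; sellers receive P_s = P_b - 11 = 81.3333.
PS = (1/2)(Q_t)(P_s - 48) = (1/2)(33.3333)(33.3333) = 555.5556.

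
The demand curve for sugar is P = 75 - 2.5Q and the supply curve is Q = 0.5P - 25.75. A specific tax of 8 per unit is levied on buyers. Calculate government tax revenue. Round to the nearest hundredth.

Rewriting supply in inverse form: P = 51.5 + 2Q.
Without the tax, 75 - 2.5Q = 51.5 + 2Q so Q* = 5.2222 and P* = 61.9444.
With the tax, buyers' net willingness to pay falls by 8: (75 - 8) - 2.5Q = 51.5 + 2Q, so Q_t = 3.4444. Buyers pay P_b = 66.3889; sellers receive P_s = P_b - 8 = 58.3889.
Tax revenue = t x Q_t = 8 x 3.4444 = 27.5556.

27.56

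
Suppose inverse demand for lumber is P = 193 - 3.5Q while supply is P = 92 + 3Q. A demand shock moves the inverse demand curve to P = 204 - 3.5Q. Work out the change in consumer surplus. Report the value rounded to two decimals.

97.05

Initial equilibrium: Q_0 = 15.5385, P_0 = 138.6154; CS_0 = (1/2)(15.5385)(54.3846) = 422.5266, PS_0 = (1/2)(15.5385)(46.6154) = 362.1657.
New equilibrium: 204 - 3.5Q = 92 + 3Q gives Q_1 = 17.2308, P_1 = 143.6923; CS_1 = 519.574, PS_1 = 445.3491.
Change in consumer surplus = 519.574 - 422.5266 = 97.0473.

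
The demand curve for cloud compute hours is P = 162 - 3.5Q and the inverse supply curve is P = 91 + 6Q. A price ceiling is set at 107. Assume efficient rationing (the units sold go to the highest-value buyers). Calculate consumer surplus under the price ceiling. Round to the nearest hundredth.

134.22

Free-market equilibrium: 162 - 3.5Q = 91 + 6Q gives Q* = 7.4737, P* = 135.8421.
At P = 107, sellers supply (107 - 91)/6 = 2.6667 while buyers want more, so the quantity traded is 2.6667 at price 107.
The demand price at Q = 2.6667 is 152.6667. CS is the trapezoid between demand and 107 over [0, 2.6667]: (1/2)[(162 - 107) + (152.6667 - 107)](2.6667) = 134.2222.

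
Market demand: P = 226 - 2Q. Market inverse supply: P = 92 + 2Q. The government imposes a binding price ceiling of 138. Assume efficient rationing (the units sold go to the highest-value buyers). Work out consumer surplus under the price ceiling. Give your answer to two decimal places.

Free-market equilibrium: 226 - 2Q = 92 + 2Q gives Q* = 33.5, P* = 159.
At P = 138, sellers supply (138 - 92)/2 = 23 while buyers want more, so the quantity traded is 23 at price 138.
The demand price at Q = 23 is 180. CS is the trapezoid between demand and 138 over [0, 23]: (1/2)[(226 - 138) + (180 - 138)](23) = 1495.

1495.00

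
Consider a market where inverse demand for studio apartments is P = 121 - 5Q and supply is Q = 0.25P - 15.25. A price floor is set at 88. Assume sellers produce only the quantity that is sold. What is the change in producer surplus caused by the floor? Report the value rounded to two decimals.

Rewriting supply in inverse form: P = 61 + 4Q.
Without the control, 121 - 5Q = 61 + 4Q so Q* = 6.6667 and P* = 87.6667.
At P = 88, buyers demand (121 - 88)/5 = 6.6 while sellers would supply more, so the quantity traded is 6.6 at price 88.
PS goes from (1/2)(6.6667)(26.6667) = 88.8889 to 91.08 (computed as (88 - 61)(6.6) - (1/2)(4)(6.6)^2), a change of 2.1911.

2.19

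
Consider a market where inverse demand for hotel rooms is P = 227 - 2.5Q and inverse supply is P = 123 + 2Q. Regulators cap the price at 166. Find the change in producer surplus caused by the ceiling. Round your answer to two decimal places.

Without the control, 227 - 2.5Q = 123 + 2Q so Q* = 23.1111 and P* = 169.2222.
At the ceiling price 166, quantity supplied is (166 - 123)/2 = 21.5; supply is the short side, so Q = 21.5 trades at P = 166.
PS goes from (1/2)(23.1111)(46.2222) = 534.1235 to 462.25 (computed as (166 - 123)(21.5) - (1/2)(2)(21.5)^2), a change of -71.8735.

-71.87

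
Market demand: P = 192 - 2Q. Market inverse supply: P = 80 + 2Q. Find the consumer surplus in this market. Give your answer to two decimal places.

Set 192 - 2Q = 80 + 2Q, which gives 112 = 4Q, so Q* = 28 and P* = 192 - 2(28) = 136.
CS is the area between the demand curve and P* from 0 to Q*: (1/2)(28)(56) = 784.

784.00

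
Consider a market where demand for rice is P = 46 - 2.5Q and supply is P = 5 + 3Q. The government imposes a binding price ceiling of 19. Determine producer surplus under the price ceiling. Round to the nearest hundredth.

Without the control, 46 - 2.5Q = 5 + 3Q so Q* = 7.4545 and P* = 27.3636.
At the ceiling price 19, quantity supplied is (19 - 5)/3 = 4.6667; supply is the short side, so Q = 4.6667 trades at P = 19.
PS is the triangle above supply below 19: (1/2)(4.6667)(19 - 5) = 32.6667.

32.67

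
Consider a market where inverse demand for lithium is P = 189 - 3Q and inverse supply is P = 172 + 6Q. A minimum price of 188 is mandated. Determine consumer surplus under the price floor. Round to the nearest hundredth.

0.17

Without the control, 189 - 3Q = 172 + 6Q so Q* = 1.8889 and P* = 183.3333.
At the floor price 188, quantity demanded is (189 - 188)/3 = 0.3333; demand is the short side, so Q = 0.3333 trades at P = 188.
CS is the triangle under demand above 188: (1/2)(0.3333)(189 - 188) = 0.1667.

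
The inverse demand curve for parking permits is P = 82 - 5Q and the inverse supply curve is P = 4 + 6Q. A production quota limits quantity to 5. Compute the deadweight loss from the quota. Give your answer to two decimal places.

Unrestricted equilibrium: Q* = (82 - 4)/(5 + 6) = 7.0909.
At Q = 5 the demand price is 82 - 5(5) = 57 and the supply price is 4 + 6(5) = 34.
Deadweight loss is the triangle between the curves from 5 to 7.0909: (1/2)(57 - 34)(7.0909 - 5) = 24.0455.

24.05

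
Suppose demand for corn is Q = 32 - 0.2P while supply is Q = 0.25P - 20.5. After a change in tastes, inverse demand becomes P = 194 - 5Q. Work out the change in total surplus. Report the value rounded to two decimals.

Rewriting demand in inverse form: P = 160 - 5Q.
Rewriting supply in inverse form: P = 82 + 4Q.
Initial equilibrium: Q_0 = 8.6667, P_0 = 116.6667; CS_0 = (1/2)(8.6667)(43.3333) = 187.7778, PS_0 = (1/2)(8.6667)(34.6667) = 150.2222.
New equilibrium: 194 - 5Q = 82 + 4Q gives Q_1 = 12.4444, P_1 = 131.7778; CS_1 = 387.1605, PS_1 = 309.7284.
Change in total surplus = (387.1605 + 309.7284) - (187.7778 + 150.2222) = 358.8889.

358.89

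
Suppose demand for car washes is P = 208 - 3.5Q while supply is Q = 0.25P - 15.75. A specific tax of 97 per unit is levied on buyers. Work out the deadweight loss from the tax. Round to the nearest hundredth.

Rewriting supply in inverse form: P = 63 + 4Q.
Pre-tax equilibrium: 208 - 3.5Q = 63 + 4Q gives Q* = 19.3333, P* = 140.3333.
A tax on buyers shifts demand down by 97: (208 - 97) - 3.5Q = 63 + 4Q, so Q_t = 6.4. Buyers pay P_b = 185.6; sellers receive P_s = P_b - 97 = 88.6.
Deadweight loss is the triangle between the curves from Q_t to Q*: (1/2)(19.3333 - 6.4)(97) = 627.2667.

627.27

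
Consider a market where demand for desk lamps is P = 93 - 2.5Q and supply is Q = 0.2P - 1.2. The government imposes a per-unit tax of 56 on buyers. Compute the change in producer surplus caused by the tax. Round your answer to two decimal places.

-293.69

Rewriting supply in inverse form: P = 6 + 5Q.
Without the tax, 93 - 2.5Q = 6 + 5Q so Q* = 11.6 and P* = 64.
A tax on buyers shifts demand down by 56: (93 - 56) - 2.5Q = 6 + 5Q, so Q_t = 4.1333. Buyers pay P_b = 82.6667; sellers receive P_s = P_b - 56 = 26.6667.
PS falls from (1/2)(11.6)(58) = 336.4 to (1/2)(4.1333)(20.6667) = 42.7111, a change of -293.6889.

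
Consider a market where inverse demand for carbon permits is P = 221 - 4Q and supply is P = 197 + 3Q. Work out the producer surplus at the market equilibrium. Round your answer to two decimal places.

17.63

Set 221 - 4Q = 197 + 3Q, which gives 24 = 7Q, so Q* = 3.4286 and P* = 221 - 4(3.4286) = 207.2857.
The supply curve's price intercept is 197, so PS = (1/2)(Q*)(P* - 197) = (1/2)(3.4286)(10.2857) = 17.6327.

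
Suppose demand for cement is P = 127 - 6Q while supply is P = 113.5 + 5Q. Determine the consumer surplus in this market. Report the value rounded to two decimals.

4.52

Setting demand equal to supply, 13.5 = 11Q, so Q* = 1.2273 and P* = 119.6364.
CS is the area between the demand curve and P* from 0 to Q*: (1/2)(1.2273)(7.3636) = 4.5186.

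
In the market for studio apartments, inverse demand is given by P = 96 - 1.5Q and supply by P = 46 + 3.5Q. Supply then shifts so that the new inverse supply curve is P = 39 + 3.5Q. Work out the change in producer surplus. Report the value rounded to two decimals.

52.43

Initial equilibrium: Q_0 = 10, P_0 = 81; CS_0 = (1/2)(10)(15) = 75, PS_0 = (1/2)(10)(35) = 175.
New equilibrium: 96 - 1.5Q = 39 + 3.5Q gives Q_1 = 11.4, P_1 = 78.9; CS_1 = 97.47, PS_1 = 227.43.
Change in producer surplus = 227.43 - 175 = 52.43.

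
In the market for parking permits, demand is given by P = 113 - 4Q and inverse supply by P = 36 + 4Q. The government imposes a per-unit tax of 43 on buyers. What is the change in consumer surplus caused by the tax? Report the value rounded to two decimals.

Without the tax, 113 - 4Q = 36 + 4Q so Q* = 9.625 and P* = 74.5.
With the tax, buyers' net willingness to pay falls by 43: (113 - 43) - 4Q = 36 + 4Q, so Q_t = 4.25. Buyers pay P_b = 96; sellers receive P_s = P_b - 43 = 53.
Consumers lose the trapezoid between P* and P_b out to Q_t plus the triangle from Q_t to Q*: change in CS = 36.125 - 185.2812 = -149.1562.

-149.16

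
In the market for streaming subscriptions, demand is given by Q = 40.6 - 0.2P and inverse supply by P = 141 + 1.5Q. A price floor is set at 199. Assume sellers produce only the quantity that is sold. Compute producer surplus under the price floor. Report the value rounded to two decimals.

Rewriting demand in inverse form: P = 203 - 5Q.
Free-market equilibrium: 203 - 5Q = 141 + 1.5Q gives Q* = 9.5385, P* = 155.3077.
At the floor price 199, quantity demanded is (203 - 199)/5 = 0.8; demand is the short side, so Q = 0.8 trades at P = 199.
The supply price at Q = 0.8 is 142.2. PS is the trapezoid between 199 and supply over [0, 0.8]: (1/2)[(199 - 141) + (199 - 142.2)](0.8) = 45.92.

45.92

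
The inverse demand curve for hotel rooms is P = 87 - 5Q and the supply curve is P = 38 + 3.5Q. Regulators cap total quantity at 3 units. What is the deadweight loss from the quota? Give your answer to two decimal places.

32.49

Unrestricted equilibrium: Q* = (87 - 38)/(5 + 3.5) = 5.7647.
At Q = 3 the demand price is 87 - 5(3) = 72 and the supply price is 38 + 3.5(3) = 48.5.
Deadweight loss is the triangle between the curves from 3 to 5.7647: (1/2)(72 - 48.5)(5.7647 - 3) = 32.4853.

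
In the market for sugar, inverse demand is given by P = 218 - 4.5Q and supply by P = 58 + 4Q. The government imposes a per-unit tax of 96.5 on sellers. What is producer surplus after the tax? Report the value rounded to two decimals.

Pre-tax equilibrium: 218 - 4.5Q = 58 + 4Q gives Q* = 18.8235, P* = 133.2941.
A tax on sellers shifts supply up by 96.5: 218 - 4.5Q = 58 + 4Q + 96.5, so Q_t = 7.4706. Buyers pay P_b = 184.3824; sellers receive P_s = P_b - 96.5 = 87.8824.
Producer surplus is the triangle above supply below P_s: (1/2)(7.4706)(87.8824 - 58) = 111.6194.

111.62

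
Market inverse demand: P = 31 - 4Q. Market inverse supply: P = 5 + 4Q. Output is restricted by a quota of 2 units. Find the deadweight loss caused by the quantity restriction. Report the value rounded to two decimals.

Unrestricted equilibrium: Q* = (31 - 5)/(4 + 4) = 3.25.
At Q = 2 the demand price is 31 - 4(2) = 23 and the supply price is 5 + 4(2) = 13.
DWL = (1/2)(gap between curves at 2) x (Q* - 2) = (1/2)(10)(1.25) = 6.25.

6.25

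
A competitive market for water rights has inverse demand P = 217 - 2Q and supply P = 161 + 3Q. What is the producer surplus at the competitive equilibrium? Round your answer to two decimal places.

Set 217 - 2Q = 161 + 3Q, which gives 56 = 5Q, so Q* = 11.2 and P* = 217 - 2(11.2) = 194.6.
Producer surplus is the triangle above supply below P*: (1/2)(11.2)(194.6 - 161) = (1/2)(11.2)(33.6) = 188.16.

188.16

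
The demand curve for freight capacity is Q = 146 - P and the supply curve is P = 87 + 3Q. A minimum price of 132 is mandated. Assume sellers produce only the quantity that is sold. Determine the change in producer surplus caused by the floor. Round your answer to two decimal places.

Rewriting demand in inverse form: P = 146 - Q.
Without the control, 146 - Q = 87 + 3Q so Q* = 14.75 and P* = 131.25.
At the floor price 132, quantity demanded is (146 - 132)/1 = 14; demand is the short side, so Q = 14 trades at P = 132.
PS goes from (1/2)(14.75)(44.25) = 326.3438 to 336 (computed as (132 - 87)(14) - (1/2)(3)(14)^2), a change of 9.6562.

9.66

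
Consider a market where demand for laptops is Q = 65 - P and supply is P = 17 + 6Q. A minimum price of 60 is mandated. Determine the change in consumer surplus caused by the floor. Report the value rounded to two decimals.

-11.01

Rewriting demand in inverse form: P = 65 - Q.
Without the control, 65 - Q = 17 + 6Q so Q* = 6.8571 and P* = 58.1429.
At P = 60, buyers demand (65 - 60)/1 = 5 while sellers would supply more, so the quantity traded is 5 at price 60.
CS goes from (1/2)(6.8571)(6.8571) = 23.5102 to 12.5 (computed as (65 - 60)(5) - (1/2)(1)(5)^2), a change of -11.0102.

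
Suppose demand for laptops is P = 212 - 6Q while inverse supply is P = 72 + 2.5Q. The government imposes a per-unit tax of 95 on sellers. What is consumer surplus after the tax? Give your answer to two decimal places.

Pre-tax equilibrium: 212 - 6Q = 72 + 2.5Q gives Q* = 16.4706, P* = 113.1765.
A tax on sellers shifts supply up by 95: 212 - 6Q = 72 + 2.5Q + 95, so Q_t = 5.2941. Buyers pay P_b = 180.2353; sellers receive P_s = P_b - 95 = 85.2353.
Consumer surplus is the triangle under demand above P_b: (1/2)(5.2941)(212 - 180.2353) = 84.083.

84.08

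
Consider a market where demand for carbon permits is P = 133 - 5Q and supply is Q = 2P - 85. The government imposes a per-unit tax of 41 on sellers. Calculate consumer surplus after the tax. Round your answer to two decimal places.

202.50

Rewriting supply in inverse form: P = 42.5 + 0.5Q.
Without the tax, 133 - 5Q = 42.5 + 0.5Q so Q* = 16.4545 and P* = 50.7273.
With the tax, sellers need 41 more per unit: 133 - 5Q = 42.5 + 0.5Q + 41, so Q_t = 9. Buyers pay P_b = 88; sellers receive P_s = P_b - 41 = 47.
CS = (1/2)(Q_t)(133 - P_b) = (1/2)(9)(45) = 202.5.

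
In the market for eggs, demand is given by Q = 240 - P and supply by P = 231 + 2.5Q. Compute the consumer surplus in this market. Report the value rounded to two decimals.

3.31

Rewriting demand in inverse form: P = 240 - Q.
Setting demand equal to supply, 9 = 3.5Q, so Q* = 2.5714 and P* = 237.4286.
CS is the area between the demand curve and P* from 0 to Q*: (1/2)(2.5714)(2.5714) = 3.3061.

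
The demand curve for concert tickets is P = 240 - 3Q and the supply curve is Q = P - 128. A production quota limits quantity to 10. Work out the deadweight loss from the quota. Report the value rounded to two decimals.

Rewriting supply in inverse form: P = 128 + Q.
Without the quota, 240 - 3Q = 128 + Q gives Q* = 28.
At Q = 10 the demand price is 240 - 3(10) = 210 and the supply price is 128 + (10) = 138.
Deadweight loss is the triangle between the curves from 10 to 28: (1/2)(210 - 138)(28 - 10) = 648.

648.00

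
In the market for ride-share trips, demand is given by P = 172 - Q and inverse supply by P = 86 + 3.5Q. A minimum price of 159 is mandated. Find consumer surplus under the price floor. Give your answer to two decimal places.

84.50

Without the control, 172 - Q = 86 + 3.5Q so Q* = 19.1111 and P* = 152.8889.
At the floor price 159, quantity demanded is (172 - 159)/1 = 13; demand is the short side, so Q = 13 trades at P = 159.
CS is the triangle under demand above 159: (1/2)(13)(172 - 159) = 84.5.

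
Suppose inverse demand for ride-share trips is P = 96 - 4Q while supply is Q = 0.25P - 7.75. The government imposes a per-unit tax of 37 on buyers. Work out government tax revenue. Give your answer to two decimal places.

Rewriting supply in inverse form: P = 31 + 4Q.
Pre-tax equilibrium: 96 - 4Q = 31 + 4Q gives Q* = 8.125, P* = 63.5.
With the tax, buyers' net willingness to pay falls by 37: (96 - 37) - 4Q = 31 + 4Q, so Q_t = 3.5. Buyers pay P_b = 82; sellers receive P_s = P_b - 37 = 45.
Revenue is the tax times quantity traded: 37 x 3.5 = 129.5.

129.50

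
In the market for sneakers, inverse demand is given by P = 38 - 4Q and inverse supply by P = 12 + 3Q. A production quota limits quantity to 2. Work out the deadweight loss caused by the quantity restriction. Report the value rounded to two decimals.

10.29

Without the quota, 38 - 4Q = 12 + 3Q gives Q* = 3.7143.
At Q = 2 the demand price is 38 - 4(2) = 30 and the supply price is 12 + 3(2) = 18.
Deadweight loss is the triangle between the curves from 2 to 3.7143: (1/2)(30 - 18)(3.7143 - 2) = 10.2857.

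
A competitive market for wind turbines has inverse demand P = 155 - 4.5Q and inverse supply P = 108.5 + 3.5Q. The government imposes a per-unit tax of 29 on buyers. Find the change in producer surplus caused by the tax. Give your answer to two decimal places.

Pre-tax equilibrium: 155 - 4.5Q = 108.5 + 3.5Q gives Q* = 5.8125, P* = 128.8438.
With the tax, buyers' net willingness to pay falls by 29: (155 - 29) - 4.5Q = 108.5 + 3.5Q, so Q_t = 2.1875. Buyers pay P_b = 145.1562; sellers receive P_s = P_b - 29 = 116.1562.
Producers lose the trapezoid between P_s and P* out to Q_t plus the triangle from Q_t to Q*: change in PS = 8.374 - 59.124 = -50.75.

-50.75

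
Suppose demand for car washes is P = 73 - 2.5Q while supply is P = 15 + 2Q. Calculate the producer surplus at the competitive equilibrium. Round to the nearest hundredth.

166.12

Setting demand equal to supply, 58 = 4.5Q, so Q* = 12.8889 and P* = 40.7778.
Producer surplus is the triangle above supply below P*: (1/2)(12.8889)(40.7778 - 15) = (1/2)(12.8889)(25.7778) = 166.1235.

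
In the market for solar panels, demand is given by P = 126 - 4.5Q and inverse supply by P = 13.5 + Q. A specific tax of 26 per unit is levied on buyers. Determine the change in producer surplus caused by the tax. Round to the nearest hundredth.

Without the tax, 126 - 4.5Q = 13.5 + Q so Q* = 20.4545 and P* = 33.9545.
A tax on buyers shifts demand down by 26: (126 - 26) - 4.5Q = 13.5 + Q, so Q_t = 15.7273. Buyers pay P_b = 55.2273; sellers receive P_s = P_b - 26 = 29.2273.
PS falls from (1/2)(20.4545)(20.4545) = 209.1942 to (1/2)(15.7273)(15.7273) = 123.6736, a change of -85.5207.

-85.52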